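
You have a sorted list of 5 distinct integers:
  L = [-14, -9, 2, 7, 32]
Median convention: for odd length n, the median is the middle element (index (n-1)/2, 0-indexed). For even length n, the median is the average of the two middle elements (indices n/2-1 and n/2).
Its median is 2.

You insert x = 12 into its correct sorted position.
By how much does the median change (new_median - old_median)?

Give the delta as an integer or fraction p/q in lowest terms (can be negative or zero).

Old median = 2
After inserting x = 12: new sorted = [-14, -9, 2, 7, 12, 32]
New median = 9/2
Delta = 9/2 - 2 = 5/2

Answer: 5/2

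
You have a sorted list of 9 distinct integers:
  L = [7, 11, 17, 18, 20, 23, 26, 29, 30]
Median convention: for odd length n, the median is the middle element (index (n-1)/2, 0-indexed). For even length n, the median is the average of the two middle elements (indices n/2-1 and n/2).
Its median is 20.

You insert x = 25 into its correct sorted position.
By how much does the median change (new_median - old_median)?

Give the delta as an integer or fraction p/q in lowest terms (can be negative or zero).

Old median = 20
After inserting x = 25: new sorted = [7, 11, 17, 18, 20, 23, 25, 26, 29, 30]
New median = 43/2
Delta = 43/2 - 20 = 3/2

Answer: 3/2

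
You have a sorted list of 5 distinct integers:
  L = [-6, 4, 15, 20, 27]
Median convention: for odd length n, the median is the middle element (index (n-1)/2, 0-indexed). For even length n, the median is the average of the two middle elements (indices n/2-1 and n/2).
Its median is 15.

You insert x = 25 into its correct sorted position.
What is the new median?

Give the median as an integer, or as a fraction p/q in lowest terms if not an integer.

Answer: 35/2

Derivation:
Old list (sorted, length 5): [-6, 4, 15, 20, 27]
Old median = 15
Insert x = 25
Old length odd (5). Middle was index 2 = 15.
New length even (6). New median = avg of two middle elements.
x = 25: 4 elements are < x, 1 elements are > x.
New sorted list: [-6, 4, 15, 20, 25, 27]
New median = 35/2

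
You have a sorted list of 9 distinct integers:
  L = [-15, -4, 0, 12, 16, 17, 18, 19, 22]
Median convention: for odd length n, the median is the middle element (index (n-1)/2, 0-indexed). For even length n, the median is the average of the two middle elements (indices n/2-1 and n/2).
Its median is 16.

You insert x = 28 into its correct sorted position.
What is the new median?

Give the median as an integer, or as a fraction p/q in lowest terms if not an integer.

Answer: 33/2

Derivation:
Old list (sorted, length 9): [-15, -4, 0, 12, 16, 17, 18, 19, 22]
Old median = 16
Insert x = 28
Old length odd (9). Middle was index 4 = 16.
New length even (10). New median = avg of two middle elements.
x = 28: 9 elements are < x, 0 elements are > x.
New sorted list: [-15, -4, 0, 12, 16, 17, 18, 19, 22, 28]
New median = 33/2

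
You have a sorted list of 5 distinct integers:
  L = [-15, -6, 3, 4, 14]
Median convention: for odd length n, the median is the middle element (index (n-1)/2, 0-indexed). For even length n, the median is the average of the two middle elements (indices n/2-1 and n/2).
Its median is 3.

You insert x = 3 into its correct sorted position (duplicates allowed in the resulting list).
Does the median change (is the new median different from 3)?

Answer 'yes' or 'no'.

Old median = 3
Insert x = 3
New median = 3
Changed? no

Answer: no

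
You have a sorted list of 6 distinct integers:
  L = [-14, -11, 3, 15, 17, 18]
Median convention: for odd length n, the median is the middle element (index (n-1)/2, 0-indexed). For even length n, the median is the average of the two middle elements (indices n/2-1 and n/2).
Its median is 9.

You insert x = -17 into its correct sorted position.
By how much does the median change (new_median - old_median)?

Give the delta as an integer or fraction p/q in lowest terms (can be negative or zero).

Old median = 9
After inserting x = -17: new sorted = [-17, -14, -11, 3, 15, 17, 18]
New median = 3
Delta = 3 - 9 = -6

Answer: -6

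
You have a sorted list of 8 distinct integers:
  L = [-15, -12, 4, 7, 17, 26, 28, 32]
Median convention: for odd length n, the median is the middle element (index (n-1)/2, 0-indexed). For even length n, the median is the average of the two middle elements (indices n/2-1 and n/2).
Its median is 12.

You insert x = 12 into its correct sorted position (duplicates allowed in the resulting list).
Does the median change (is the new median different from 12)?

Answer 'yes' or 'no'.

Old median = 12
Insert x = 12
New median = 12
Changed? no

Answer: no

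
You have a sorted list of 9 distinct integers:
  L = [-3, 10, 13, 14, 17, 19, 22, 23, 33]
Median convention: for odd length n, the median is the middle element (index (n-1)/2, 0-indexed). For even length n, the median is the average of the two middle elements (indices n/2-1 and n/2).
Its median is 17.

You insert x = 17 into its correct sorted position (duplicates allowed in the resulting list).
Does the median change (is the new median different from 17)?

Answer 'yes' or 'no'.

Answer: no

Derivation:
Old median = 17
Insert x = 17
New median = 17
Changed? no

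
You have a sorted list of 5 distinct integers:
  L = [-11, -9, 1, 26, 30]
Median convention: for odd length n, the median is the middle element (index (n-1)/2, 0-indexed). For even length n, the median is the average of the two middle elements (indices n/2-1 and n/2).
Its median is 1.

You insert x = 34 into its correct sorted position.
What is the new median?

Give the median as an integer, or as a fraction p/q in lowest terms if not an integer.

Answer: 27/2

Derivation:
Old list (sorted, length 5): [-11, -9, 1, 26, 30]
Old median = 1
Insert x = 34
Old length odd (5). Middle was index 2 = 1.
New length even (6). New median = avg of two middle elements.
x = 34: 5 elements are < x, 0 elements are > x.
New sorted list: [-11, -9, 1, 26, 30, 34]
New median = 27/2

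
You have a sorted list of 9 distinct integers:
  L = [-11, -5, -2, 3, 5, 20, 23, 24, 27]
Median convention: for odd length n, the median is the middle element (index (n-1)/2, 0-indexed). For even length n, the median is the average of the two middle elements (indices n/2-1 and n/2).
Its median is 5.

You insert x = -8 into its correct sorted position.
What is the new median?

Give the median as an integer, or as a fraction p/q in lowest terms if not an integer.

Answer: 4

Derivation:
Old list (sorted, length 9): [-11, -5, -2, 3, 5, 20, 23, 24, 27]
Old median = 5
Insert x = -8
Old length odd (9). Middle was index 4 = 5.
New length even (10). New median = avg of two middle elements.
x = -8: 1 elements are < x, 8 elements are > x.
New sorted list: [-11, -8, -5, -2, 3, 5, 20, 23, 24, 27]
New median = 4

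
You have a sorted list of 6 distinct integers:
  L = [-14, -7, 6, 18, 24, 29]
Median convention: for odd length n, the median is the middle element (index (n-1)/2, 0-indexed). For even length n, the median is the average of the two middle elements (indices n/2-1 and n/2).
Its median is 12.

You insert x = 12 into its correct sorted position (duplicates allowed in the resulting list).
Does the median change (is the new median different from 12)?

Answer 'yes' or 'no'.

Answer: no

Derivation:
Old median = 12
Insert x = 12
New median = 12
Changed? no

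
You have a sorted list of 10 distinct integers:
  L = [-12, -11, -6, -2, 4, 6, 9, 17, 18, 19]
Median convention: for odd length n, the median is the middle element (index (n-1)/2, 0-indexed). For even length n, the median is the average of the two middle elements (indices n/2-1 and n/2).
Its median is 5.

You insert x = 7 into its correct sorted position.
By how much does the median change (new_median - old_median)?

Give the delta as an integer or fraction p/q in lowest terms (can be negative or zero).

Answer: 1

Derivation:
Old median = 5
After inserting x = 7: new sorted = [-12, -11, -6, -2, 4, 6, 7, 9, 17, 18, 19]
New median = 6
Delta = 6 - 5 = 1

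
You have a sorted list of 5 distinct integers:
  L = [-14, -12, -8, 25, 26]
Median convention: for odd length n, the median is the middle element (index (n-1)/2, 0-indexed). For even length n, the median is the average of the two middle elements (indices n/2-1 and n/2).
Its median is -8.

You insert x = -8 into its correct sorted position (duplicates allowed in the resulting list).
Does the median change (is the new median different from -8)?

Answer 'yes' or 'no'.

Old median = -8
Insert x = -8
New median = -8
Changed? no

Answer: no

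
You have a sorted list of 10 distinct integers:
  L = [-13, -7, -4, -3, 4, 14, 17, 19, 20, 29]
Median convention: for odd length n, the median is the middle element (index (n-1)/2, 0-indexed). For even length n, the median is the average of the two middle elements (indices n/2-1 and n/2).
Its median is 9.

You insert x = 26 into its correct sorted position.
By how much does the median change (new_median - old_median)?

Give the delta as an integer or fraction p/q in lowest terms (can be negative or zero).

Old median = 9
After inserting x = 26: new sorted = [-13, -7, -4, -3, 4, 14, 17, 19, 20, 26, 29]
New median = 14
Delta = 14 - 9 = 5

Answer: 5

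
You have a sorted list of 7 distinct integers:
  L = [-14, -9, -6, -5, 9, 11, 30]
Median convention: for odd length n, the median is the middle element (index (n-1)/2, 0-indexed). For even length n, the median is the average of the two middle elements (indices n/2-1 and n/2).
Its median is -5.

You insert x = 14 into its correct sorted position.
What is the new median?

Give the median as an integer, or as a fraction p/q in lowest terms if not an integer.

Old list (sorted, length 7): [-14, -9, -6, -5, 9, 11, 30]
Old median = -5
Insert x = 14
Old length odd (7). Middle was index 3 = -5.
New length even (8). New median = avg of two middle elements.
x = 14: 6 elements are < x, 1 elements are > x.
New sorted list: [-14, -9, -6, -5, 9, 11, 14, 30]
New median = 2

Answer: 2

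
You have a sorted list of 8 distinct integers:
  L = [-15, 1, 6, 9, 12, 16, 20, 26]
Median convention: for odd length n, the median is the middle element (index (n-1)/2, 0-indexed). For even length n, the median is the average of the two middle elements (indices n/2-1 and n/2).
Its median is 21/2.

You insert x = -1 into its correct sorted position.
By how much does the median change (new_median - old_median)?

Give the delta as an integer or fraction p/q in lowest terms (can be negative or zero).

Old median = 21/2
After inserting x = -1: new sorted = [-15, -1, 1, 6, 9, 12, 16, 20, 26]
New median = 9
Delta = 9 - 21/2 = -3/2

Answer: -3/2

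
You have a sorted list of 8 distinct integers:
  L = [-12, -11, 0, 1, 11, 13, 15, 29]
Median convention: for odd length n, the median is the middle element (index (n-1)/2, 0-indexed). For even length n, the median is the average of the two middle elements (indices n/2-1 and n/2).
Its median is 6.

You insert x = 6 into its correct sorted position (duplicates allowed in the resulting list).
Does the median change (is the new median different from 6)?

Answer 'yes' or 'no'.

Answer: no

Derivation:
Old median = 6
Insert x = 6
New median = 6
Changed? no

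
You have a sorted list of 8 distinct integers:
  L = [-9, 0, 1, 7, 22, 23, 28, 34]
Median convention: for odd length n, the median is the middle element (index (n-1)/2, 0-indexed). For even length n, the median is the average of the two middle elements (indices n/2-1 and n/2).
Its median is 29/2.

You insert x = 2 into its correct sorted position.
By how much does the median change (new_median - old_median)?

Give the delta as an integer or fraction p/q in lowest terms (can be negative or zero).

Answer: -15/2

Derivation:
Old median = 29/2
After inserting x = 2: new sorted = [-9, 0, 1, 2, 7, 22, 23, 28, 34]
New median = 7
Delta = 7 - 29/2 = -15/2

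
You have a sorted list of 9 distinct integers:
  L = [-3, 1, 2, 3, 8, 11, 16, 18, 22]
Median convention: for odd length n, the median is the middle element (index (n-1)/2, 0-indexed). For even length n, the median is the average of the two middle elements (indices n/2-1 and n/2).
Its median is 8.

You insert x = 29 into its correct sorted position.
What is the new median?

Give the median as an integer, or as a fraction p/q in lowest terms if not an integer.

Old list (sorted, length 9): [-3, 1, 2, 3, 8, 11, 16, 18, 22]
Old median = 8
Insert x = 29
Old length odd (9). Middle was index 4 = 8.
New length even (10). New median = avg of two middle elements.
x = 29: 9 elements are < x, 0 elements are > x.
New sorted list: [-3, 1, 2, 3, 8, 11, 16, 18, 22, 29]
New median = 19/2

Answer: 19/2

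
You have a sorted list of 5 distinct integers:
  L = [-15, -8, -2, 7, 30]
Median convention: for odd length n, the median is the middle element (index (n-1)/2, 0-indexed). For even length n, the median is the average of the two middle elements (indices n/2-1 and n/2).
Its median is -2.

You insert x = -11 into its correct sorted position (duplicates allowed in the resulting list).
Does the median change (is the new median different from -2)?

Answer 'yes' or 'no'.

Answer: yes

Derivation:
Old median = -2
Insert x = -11
New median = -5
Changed? yes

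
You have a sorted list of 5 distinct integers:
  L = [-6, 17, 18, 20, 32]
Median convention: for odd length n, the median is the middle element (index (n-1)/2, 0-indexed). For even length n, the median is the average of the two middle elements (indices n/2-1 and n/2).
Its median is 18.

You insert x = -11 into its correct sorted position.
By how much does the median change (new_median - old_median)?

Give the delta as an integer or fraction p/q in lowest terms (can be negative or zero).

Old median = 18
After inserting x = -11: new sorted = [-11, -6, 17, 18, 20, 32]
New median = 35/2
Delta = 35/2 - 18 = -1/2

Answer: -1/2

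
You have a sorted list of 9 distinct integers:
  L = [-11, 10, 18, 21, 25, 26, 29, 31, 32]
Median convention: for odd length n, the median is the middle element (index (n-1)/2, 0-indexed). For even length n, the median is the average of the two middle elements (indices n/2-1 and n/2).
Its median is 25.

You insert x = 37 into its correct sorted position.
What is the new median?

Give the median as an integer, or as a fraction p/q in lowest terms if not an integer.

Answer: 51/2

Derivation:
Old list (sorted, length 9): [-11, 10, 18, 21, 25, 26, 29, 31, 32]
Old median = 25
Insert x = 37
Old length odd (9). Middle was index 4 = 25.
New length even (10). New median = avg of two middle elements.
x = 37: 9 elements are < x, 0 elements are > x.
New sorted list: [-11, 10, 18, 21, 25, 26, 29, 31, 32, 37]
New median = 51/2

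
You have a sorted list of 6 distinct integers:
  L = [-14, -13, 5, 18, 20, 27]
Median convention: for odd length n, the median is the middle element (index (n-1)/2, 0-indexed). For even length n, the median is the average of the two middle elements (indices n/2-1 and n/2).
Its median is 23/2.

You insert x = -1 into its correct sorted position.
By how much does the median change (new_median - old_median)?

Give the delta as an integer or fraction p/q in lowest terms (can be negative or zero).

Old median = 23/2
After inserting x = -1: new sorted = [-14, -13, -1, 5, 18, 20, 27]
New median = 5
Delta = 5 - 23/2 = -13/2

Answer: -13/2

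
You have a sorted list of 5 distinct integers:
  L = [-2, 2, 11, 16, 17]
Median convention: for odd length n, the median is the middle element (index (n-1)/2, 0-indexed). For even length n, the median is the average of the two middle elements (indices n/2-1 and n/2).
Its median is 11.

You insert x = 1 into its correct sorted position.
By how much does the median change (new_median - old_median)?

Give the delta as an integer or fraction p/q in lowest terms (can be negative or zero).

Answer: -9/2

Derivation:
Old median = 11
After inserting x = 1: new sorted = [-2, 1, 2, 11, 16, 17]
New median = 13/2
Delta = 13/2 - 11 = -9/2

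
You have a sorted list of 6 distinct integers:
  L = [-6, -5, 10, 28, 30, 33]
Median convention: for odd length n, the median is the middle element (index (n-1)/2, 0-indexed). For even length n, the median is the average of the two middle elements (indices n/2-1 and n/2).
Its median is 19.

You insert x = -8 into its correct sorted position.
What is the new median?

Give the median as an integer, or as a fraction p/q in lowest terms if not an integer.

Old list (sorted, length 6): [-6, -5, 10, 28, 30, 33]
Old median = 19
Insert x = -8
Old length even (6). Middle pair: indices 2,3 = 10,28.
New length odd (7). New median = single middle element.
x = -8: 0 elements are < x, 6 elements are > x.
New sorted list: [-8, -6, -5, 10, 28, 30, 33]
New median = 10

Answer: 10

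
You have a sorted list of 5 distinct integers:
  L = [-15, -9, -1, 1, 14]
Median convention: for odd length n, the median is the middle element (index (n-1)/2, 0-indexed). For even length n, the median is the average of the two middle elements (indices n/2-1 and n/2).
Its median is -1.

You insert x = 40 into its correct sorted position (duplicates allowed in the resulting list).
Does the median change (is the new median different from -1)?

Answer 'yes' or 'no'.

Answer: yes

Derivation:
Old median = -1
Insert x = 40
New median = 0
Changed? yes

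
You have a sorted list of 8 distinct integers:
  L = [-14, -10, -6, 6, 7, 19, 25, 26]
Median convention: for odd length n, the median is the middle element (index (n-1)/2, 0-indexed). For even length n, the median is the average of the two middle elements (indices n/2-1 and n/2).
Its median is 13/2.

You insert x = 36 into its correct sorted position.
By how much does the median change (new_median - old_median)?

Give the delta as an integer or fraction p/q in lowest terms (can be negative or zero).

Answer: 1/2

Derivation:
Old median = 13/2
After inserting x = 36: new sorted = [-14, -10, -6, 6, 7, 19, 25, 26, 36]
New median = 7
Delta = 7 - 13/2 = 1/2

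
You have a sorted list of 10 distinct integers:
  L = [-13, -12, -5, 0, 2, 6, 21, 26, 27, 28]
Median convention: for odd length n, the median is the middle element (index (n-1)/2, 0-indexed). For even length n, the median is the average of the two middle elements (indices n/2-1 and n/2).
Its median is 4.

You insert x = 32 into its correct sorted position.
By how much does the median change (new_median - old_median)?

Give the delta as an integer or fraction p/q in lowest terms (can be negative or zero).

Old median = 4
After inserting x = 32: new sorted = [-13, -12, -5, 0, 2, 6, 21, 26, 27, 28, 32]
New median = 6
Delta = 6 - 4 = 2

Answer: 2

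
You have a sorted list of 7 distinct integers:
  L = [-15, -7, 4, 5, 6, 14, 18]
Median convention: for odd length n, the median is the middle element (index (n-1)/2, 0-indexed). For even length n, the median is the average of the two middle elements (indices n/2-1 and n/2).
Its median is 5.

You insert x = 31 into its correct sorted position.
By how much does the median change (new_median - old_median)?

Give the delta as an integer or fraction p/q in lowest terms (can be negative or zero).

Answer: 1/2

Derivation:
Old median = 5
After inserting x = 31: new sorted = [-15, -7, 4, 5, 6, 14, 18, 31]
New median = 11/2
Delta = 11/2 - 5 = 1/2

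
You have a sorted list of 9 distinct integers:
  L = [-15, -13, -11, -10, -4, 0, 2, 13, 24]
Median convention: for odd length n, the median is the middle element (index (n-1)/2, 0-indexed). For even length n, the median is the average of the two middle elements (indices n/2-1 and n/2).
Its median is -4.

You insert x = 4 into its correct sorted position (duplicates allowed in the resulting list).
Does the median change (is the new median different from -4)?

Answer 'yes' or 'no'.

Old median = -4
Insert x = 4
New median = -2
Changed? yes

Answer: yes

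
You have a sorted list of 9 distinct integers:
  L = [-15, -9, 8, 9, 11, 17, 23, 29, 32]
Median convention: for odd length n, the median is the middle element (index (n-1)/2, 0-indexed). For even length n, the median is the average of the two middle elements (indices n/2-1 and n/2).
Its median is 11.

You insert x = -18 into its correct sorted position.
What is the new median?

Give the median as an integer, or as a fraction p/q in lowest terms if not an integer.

Old list (sorted, length 9): [-15, -9, 8, 9, 11, 17, 23, 29, 32]
Old median = 11
Insert x = -18
Old length odd (9). Middle was index 4 = 11.
New length even (10). New median = avg of two middle elements.
x = -18: 0 elements are < x, 9 elements are > x.
New sorted list: [-18, -15, -9, 8, 9, 11, 17, 23, 29, 32]
New median = 10

Answer: 10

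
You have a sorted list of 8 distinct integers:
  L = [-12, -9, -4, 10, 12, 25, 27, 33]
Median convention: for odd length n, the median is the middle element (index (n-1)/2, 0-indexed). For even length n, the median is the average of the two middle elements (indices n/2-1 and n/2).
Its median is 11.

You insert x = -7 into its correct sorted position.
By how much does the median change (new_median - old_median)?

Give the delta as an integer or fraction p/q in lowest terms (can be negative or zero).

Answer: -1

Derivation:
Old median = 11
After inserting x = -7: new sorted = [-12, -9, -7, -4, 10, 12, 25, 27, 33]
New median = 10
Delta = 10 - 11 = -1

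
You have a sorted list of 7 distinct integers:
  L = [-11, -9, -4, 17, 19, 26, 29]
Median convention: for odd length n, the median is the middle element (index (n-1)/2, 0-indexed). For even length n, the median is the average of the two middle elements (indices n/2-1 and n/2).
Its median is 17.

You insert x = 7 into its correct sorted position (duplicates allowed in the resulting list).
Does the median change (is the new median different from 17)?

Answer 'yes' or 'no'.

Answer: yes

Derivation:
Old median = 17
Insert x = 7
New median = 12
Changed? yes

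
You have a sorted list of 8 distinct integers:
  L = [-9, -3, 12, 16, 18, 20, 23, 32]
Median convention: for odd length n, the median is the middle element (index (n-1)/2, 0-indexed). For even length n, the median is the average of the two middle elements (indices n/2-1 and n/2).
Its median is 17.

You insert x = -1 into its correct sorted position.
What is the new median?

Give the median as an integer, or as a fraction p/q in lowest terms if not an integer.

Answer: 16

Derivation:
Old list (sorted, length 8): [-9, -3, 12, 16, 18, 20, 23, 32]
Old median = 17
Insert x = -1
Old length even (8). Middle pair: indices 3,4 = 16,18.
New length odd (9). New median = single middle element.
x = -1: 2 elements are < x, 6 elements are > x.
New sorted list: [-9, -3, -1, 12, 16, 18, 20, 23, 32]
New median = 16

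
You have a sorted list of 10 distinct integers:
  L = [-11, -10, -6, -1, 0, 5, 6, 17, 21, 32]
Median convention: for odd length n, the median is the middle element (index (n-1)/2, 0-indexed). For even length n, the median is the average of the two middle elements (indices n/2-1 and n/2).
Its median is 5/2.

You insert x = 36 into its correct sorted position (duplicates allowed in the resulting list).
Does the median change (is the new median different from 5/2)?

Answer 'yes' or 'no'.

Old median = 5/2
Insert x = 36
New median = 5
Changed? yes

Answer: yes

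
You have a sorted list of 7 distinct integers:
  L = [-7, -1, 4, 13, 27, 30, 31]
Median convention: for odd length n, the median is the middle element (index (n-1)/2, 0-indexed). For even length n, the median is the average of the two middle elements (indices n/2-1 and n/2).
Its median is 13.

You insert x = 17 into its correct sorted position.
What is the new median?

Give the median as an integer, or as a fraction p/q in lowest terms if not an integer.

Old list (sorted, length 7): [-7, -1, 4, 13, 27, 30, 31]
Old median = 13
Insert x = 17
Old length odd (7). Middle was index 3 = 13.
New length even (8). New median = avg of two middle elements.
x = 17: 4 elements are < x, 3 elements are > x.
New sorted list: [-7, -1, 4, 13, 17, 27, 30, 31]
New median = 15

Answer: 15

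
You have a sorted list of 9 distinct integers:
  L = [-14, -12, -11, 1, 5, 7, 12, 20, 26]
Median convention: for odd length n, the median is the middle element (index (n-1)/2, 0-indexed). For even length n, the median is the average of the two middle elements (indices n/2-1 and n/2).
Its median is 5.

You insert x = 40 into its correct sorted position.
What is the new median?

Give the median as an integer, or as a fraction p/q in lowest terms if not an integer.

Old list (sorted, length 9): [-14, -12, -11, 1, 5, 7, 12, 20, 26]
Old median = 5
Insert x = 40
Old length odd (9). Middle was index 4 = 5.
New length even (10). New median = avg of two middle elements.
x = 40: 9 elements are < x, 0 elements are > x.
New sorted list: [-14, -12, -11, 1, 5, 7, 12, 20, 26, 40]
New median = 6

Answer: 6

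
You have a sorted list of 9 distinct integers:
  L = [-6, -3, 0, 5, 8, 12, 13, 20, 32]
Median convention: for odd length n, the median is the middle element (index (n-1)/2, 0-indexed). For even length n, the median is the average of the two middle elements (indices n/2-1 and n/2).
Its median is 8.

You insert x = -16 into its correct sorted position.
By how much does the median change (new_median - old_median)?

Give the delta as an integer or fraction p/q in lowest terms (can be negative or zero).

Answer: -3/2

Derivation:
Old median = 8
After inserting x = -16: new sorted = [-16, -6, -3, 0, 5, 8, 12, 13, 20, 32]
New median = 13/2
Delta = 13/2 - 8 = -3/2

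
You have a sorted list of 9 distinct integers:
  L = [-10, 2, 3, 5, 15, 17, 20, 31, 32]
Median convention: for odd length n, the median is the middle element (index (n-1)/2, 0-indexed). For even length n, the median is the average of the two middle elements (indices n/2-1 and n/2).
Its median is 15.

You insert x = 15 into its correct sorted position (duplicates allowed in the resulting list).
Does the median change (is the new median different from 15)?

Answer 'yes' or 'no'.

Old median = 15
Insert x = 15
New median = 15
Changed? no

Answer: no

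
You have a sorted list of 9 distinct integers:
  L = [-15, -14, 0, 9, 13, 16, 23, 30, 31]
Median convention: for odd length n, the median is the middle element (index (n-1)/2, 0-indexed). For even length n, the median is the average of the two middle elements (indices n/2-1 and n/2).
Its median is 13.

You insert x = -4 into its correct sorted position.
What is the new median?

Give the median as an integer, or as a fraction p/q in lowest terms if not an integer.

Old list (sorted, length 9): [-15, -14, 0, 9, 13, 16, 23, 30, 31]
Old median = 13
Insert x = -4
Old length odd (9). Middle was index 4 = 13.
New length even (10). New median = avg of two middle elements.
x = -4: 2 elements are < x, 7 elements are > x.
New sorted list: [-15, -14, -4, 0, 9, 13, 16, 23, 30, 31]
New median = 11

Answer: 11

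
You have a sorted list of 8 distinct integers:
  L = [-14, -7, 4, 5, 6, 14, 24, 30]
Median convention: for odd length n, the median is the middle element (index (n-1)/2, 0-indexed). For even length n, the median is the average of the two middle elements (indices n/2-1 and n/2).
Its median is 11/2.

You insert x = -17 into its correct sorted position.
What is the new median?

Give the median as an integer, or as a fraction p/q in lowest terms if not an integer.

Answer: 5

Derivation:
Old list (sorted, length 8): [-14, -7, 4, 5, 6, 14, 24, 30]
Old median = 11/2
Insert x = -17
Old length even (8). Middle pair: indices 3,4 = 5,6.
New length odd (9). New median = single middle element.
x = -17: 0 elements are < x, 8 elements are > x.
New sorted list: [-17, -14, -7, 4, 5, 6, 14, 24, 30]
New median = 5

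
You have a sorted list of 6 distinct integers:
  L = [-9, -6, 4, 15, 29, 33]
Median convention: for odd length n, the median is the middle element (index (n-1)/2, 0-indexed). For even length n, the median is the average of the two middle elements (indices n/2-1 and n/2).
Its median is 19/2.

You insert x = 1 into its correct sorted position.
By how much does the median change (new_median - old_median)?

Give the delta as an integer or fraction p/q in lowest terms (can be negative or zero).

Answer: -11/2

Derivation:
Old median = 19/2
After inserting x = 1: new sorted = [-9, -6, 1, 4, 15, 29, 33]
New median = 4
Delta = 4 - 19/2 = -11/2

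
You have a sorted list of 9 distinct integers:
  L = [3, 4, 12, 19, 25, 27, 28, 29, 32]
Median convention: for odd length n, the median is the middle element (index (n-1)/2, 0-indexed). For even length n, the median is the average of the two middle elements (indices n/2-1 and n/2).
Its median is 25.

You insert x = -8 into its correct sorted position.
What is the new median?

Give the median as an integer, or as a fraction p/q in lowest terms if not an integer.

Old list (sorted, length 9): [3, 4, 12, 19, 25, 27, 28, 29, 32]
Old median = 25
Insert x = -8
Old length odd (9). Middle was index 4 = 25.
New length even (10). New median = avg of two middle elements.
x = -8: 0 elements are < x, 9 elements are > x.
New sorted list: [-8, 3, 4, 12, 19, 25, 27, 28, 29, 32]
New median = 22

Answer: 22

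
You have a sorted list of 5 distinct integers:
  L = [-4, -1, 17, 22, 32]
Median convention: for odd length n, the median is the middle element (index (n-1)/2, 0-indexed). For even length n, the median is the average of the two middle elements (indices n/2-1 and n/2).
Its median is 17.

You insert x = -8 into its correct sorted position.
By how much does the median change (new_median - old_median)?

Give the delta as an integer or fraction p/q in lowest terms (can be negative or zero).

Old median = 17
After inserting x = -8: new sorted = [-8, -4, -1, 17, 22, 32]
New median = 8
Delta = 8 - 17 = -9

Answer: -9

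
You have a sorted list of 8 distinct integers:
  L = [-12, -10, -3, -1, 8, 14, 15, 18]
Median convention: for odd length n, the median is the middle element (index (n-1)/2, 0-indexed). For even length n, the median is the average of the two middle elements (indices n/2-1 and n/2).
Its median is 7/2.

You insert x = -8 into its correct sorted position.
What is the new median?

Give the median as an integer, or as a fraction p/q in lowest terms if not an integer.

Old list (sorted, length 8): [-12, -10, -3, -1, 8, 14, 15, 18]
Old median = 7/2
Insert x = -8
Old length even (8). Middle pair: indices 3,4 = -1,8.
New length odd (9). New median = single middle element.
x = -8: 2 elements are < x, 6 elements are > x.
New sorted list: [-12, -10, -8, -3, -1, 8, 14, 15, 18]
New median = -1

Answer: -1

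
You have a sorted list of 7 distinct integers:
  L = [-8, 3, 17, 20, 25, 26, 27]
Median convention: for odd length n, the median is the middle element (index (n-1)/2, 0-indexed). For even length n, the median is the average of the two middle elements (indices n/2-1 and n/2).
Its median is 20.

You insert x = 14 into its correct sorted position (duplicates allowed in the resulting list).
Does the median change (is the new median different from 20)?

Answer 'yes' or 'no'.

Old median = 20
Insert x = 14
New median = 37/2
Changed? yes

Answer: yes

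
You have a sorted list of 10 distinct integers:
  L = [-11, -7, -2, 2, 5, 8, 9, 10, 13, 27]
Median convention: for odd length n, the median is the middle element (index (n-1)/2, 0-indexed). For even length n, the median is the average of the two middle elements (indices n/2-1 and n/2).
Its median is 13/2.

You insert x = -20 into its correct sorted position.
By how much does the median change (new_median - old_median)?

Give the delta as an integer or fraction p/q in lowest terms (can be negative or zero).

Answer: -3/2

Derivation:
Old median = 13/2
After inserting x = -20: new sorted = [-20, -11, -7, -2, 2, 5, 8, 9, 10, 13, 27]
New median = 5
Delta = 5 - 13/2 = -3/2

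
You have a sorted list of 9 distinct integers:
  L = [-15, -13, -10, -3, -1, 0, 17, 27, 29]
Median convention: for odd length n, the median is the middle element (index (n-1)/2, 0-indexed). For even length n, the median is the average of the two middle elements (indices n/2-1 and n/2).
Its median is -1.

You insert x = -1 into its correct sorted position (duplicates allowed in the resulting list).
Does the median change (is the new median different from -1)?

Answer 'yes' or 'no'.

Old median = -1
Insert x = -1
New median = -1
Changed? no

Answer: no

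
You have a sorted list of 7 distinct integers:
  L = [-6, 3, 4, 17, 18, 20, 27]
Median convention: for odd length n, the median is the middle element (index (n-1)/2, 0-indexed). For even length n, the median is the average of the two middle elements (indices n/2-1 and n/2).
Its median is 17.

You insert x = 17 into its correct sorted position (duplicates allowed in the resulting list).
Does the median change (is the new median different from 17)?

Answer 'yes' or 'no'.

Answer: no

Derivation:
Old median = 17
Insert x = 17
New median = 17
Changed? no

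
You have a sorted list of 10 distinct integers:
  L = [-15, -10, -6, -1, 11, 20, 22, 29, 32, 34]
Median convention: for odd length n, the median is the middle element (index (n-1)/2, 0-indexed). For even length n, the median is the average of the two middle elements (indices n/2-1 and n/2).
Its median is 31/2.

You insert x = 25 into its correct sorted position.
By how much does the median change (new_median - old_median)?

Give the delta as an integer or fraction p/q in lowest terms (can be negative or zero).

Old median = 31/2
After inserting x = 25: new sorted = [-15, -10, -6, -1, 11, 20, 22, 25, 29, 32, 34]
New median = 20
Delta = 20 - 31/2 = 9/2

Answer: 9/2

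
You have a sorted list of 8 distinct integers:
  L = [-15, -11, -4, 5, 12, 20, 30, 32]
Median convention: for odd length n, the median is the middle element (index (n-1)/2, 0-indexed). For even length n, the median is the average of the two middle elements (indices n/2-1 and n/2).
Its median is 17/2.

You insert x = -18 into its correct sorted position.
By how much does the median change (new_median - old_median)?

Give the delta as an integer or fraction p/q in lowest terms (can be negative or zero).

Old median = 17/2
After inserting x = -18: new sorted = [-18, -15, -11, -4, 5, 12, 20, 30, 32]
New median = 5
Delta = 5 - 17/2 = -7/2

Answer: -7/2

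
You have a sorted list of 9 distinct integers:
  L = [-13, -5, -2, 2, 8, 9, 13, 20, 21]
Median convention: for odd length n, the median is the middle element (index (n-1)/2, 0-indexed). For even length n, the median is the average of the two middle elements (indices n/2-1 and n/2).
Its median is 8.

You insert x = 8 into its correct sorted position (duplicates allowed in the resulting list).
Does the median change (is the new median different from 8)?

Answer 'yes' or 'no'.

Answer: no

Derivation:
Old median = 8
Insert x = 8
New median = 8
Changed? no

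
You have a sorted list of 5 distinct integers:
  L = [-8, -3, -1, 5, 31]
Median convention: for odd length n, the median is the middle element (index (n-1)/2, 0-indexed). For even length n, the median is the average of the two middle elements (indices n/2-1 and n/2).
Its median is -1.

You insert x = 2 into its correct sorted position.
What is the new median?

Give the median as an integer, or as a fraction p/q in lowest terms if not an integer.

Answer: 1/2

Derivation:
Old list (sorted, length 5): [-8, -3, -1, 5, 31]
Old median = -1
Insert x = 2
Old length odd (5). Middle was index 2 = -1.
New length even (6). New median = avg of two middle elements.
x = 2: 3 elements are < x, 2 elements are > x.
New sorted list: [-8, -3, -1, 2, 5, 31]
New median = 1/2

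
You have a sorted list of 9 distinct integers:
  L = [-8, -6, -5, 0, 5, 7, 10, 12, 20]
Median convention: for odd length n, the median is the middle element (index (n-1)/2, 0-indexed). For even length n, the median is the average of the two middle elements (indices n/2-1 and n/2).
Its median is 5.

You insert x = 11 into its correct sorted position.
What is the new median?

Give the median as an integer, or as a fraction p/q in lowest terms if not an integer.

Answer: 6

Derivation:
Old list (sorted, length 9): [-8, -6, -5, 0, 5, 7, 10, 12, 20]
Old median = 5
Insert x = 11
Old length odd (9). Middle was index 4 = 5.
New length even (10). New median = avg of two middle elements.
x = 11: 7 elements are < x, 2 elements are > x.
New sorted list: [-8, -6, -5, 0, 5, 7, 10, 11, 12, 20]
New median = 6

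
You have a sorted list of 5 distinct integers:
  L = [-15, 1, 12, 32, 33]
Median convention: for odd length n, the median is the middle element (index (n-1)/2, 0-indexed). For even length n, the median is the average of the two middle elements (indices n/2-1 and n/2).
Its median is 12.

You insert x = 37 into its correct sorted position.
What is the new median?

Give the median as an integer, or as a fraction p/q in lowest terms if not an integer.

Old list (sorted, length 5): [-15, 1, 12, 32, 33]
Old median = 12
Insert x = 37
Old length odd (5). Middle was index 2 = 12.
New length even (6). New median = avg of two middle elements.
x = 37: 5 elements are < x, 0 elements are > x.
New sorted list: [-15, 1, 12, 32, 33, 37]
New median = 22

Answer: 22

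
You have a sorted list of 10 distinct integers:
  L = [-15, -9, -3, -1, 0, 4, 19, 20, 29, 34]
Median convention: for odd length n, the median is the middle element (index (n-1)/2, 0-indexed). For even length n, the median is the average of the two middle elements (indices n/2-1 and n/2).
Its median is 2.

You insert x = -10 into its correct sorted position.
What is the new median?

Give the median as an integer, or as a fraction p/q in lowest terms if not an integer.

Answer: 0

Derivation:
Old list (sorted, length 10): [-15, -9, -3, -1, 0, 4, 19, 20, 29, 34]
Old median = 2
Insert x = -10
Old length even (10). Middle pair: indices 4,5 = 0,4.
New length odd (11). New median = single middle element.
x = -10: 1 elements are < x, 9 elements are > x.
New sorted list: [-15, -10, -9, -3, -1, 0, 4, 19, 20, 29, 34]
New median = 0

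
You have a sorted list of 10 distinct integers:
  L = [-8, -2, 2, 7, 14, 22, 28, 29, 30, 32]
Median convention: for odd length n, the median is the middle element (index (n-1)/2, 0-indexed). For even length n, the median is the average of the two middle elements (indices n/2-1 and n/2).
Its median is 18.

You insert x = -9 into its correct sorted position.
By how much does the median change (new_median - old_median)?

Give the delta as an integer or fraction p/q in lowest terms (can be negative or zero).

Old median = 18
After inserting x = -9: new sorted = [-9, -8, -2, 2, 7, 14, 22, 28, 29, 30, 32]
New median = 14
Delta = 14 - 18 = -4

Answer: -4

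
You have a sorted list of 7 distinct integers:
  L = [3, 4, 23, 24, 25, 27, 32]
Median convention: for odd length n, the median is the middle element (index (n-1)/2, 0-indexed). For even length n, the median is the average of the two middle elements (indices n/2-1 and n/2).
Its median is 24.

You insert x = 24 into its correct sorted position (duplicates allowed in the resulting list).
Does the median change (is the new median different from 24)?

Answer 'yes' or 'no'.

Old median = 24
Insert x = 24
New median = 24
Changed? no

Answer: no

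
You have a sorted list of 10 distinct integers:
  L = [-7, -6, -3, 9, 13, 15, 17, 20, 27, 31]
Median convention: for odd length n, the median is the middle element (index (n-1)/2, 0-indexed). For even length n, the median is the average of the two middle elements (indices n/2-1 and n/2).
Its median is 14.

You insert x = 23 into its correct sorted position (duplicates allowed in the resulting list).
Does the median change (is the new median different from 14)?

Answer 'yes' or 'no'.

Old median = 14
Insert x = 23
New median = 15
Changed? yes

Answer: yes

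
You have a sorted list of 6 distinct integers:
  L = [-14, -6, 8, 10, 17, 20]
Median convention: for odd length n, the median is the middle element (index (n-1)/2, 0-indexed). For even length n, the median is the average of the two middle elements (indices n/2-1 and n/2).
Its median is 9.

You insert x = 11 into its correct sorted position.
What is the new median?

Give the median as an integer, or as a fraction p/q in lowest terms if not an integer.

Answer: 10

Derivation:
Old list (sorted, length 6): [-14, -6, 8, 10, 17, 20]
Old median = 9
Insert x = 11
Old length even (6). Middle pair: indices 2,3 = 8,10.
New length odd (7). New median = single middle element.
x = 11: 4 elements are < x, 2 elements are > x.
New sorted list: [-14, -6, 8, 10, 11, 17, 20]
New median = 10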